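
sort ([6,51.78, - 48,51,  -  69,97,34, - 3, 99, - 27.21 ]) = [ -69,  -  48, - 27.21, - 3, 6, 34,51, 51.78,97,99]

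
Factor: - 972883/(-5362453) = 199^(  -  1)*307^1*3169^1*26947^ ( - 1 )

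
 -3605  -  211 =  - 3816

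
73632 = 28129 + 45503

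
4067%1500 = 1067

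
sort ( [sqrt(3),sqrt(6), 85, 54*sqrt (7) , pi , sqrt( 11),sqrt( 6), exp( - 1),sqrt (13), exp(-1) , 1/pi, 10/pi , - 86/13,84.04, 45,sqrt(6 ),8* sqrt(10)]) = [ - 86/13,1/pi,exp( - 1),  exp (-1 ),  sqrt (3 ), sqrt (6),sqrt ( 6 ), sqrt ( 6 ),pi, 10/pi, sqrt(11), sqrt( 13 ),8*sqrt( 10), 45,84.04, 85,  54*sqrt( 7) ] 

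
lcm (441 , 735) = 2205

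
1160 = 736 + 424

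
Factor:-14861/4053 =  - 11/3 = -  3^(  -  1)*11^1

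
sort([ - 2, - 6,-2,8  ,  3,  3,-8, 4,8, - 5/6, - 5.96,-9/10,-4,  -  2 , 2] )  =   [ - 8, -6, - 5.96 , - 4, - 2, - 2,-2, - 9/10, - 5/6, 2, 3,3,4, 8, 8]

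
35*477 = 16695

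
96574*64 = 6180736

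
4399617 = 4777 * 921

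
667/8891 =667/8891 =0.08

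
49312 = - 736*( - 67 ) 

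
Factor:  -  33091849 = -7^1*31^1  *  73^1*2089^1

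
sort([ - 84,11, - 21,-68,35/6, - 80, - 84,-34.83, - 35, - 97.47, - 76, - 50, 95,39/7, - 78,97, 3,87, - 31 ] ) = [- 97.47, - 84,-84, - 80, - 78, - 76, - 68, - 50, - 35,  -  34.83, - 31,-21,3,39/7,35/6,11,87,95,97 ]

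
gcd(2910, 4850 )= 970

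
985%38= 35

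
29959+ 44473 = 74432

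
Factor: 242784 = 2^5*3^3*281^1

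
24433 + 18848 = 43281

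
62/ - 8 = -31/4 = - 7.75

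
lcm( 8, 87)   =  696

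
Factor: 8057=7^1*1151^1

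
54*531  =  28674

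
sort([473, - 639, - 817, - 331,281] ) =[ - 817, - 639, - 331,  281,473]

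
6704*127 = 851408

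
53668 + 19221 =72889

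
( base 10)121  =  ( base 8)171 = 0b1111001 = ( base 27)4D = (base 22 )5b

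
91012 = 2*45506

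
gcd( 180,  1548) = 36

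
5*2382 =11910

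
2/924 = 1/462 = 0.00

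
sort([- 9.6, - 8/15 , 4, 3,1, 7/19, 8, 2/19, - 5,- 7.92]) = [ - 9.6, - 7.92,-5, - 8/15, 2/19, 7/19,1, 3,4, 8 ]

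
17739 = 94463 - 76724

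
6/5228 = 3/2614 = 0.00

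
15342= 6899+8443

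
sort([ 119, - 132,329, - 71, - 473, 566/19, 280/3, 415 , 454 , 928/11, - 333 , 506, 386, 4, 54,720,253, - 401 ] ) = [  -  473, - 401, - 333, - 132,-71,  4, 566/19, 54 , 928/11 , 280/3,119,253, 329 , 386, 415,454, 506, 720 ] 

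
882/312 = 2+ 43/52 = 2.83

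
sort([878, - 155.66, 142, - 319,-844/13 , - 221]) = [ - 319,  -  221,- 155.66, - 844/13,142, 878 ] 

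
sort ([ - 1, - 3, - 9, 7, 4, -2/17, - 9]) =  [ - 9, - 9, - 3,-1, - 2/17,  4,7 ] 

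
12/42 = 2/7 = 0.29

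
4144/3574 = 2072/1787 = 1.16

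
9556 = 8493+1063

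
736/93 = 7 + 85/93 = 7.91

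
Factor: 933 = 3^1*311^1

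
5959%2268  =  1423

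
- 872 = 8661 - 9533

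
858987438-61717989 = 797269449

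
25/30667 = 25/30667  =  0.00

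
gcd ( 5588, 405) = 1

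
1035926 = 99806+936120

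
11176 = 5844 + 5332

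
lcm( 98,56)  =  392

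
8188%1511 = 633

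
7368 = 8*921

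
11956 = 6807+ 5149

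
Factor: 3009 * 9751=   3^1*7^2*17^1 *59^1*199^1=29340759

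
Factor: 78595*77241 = 3^1 * 5^1 * 11^1 * 1429^1*25747^1 = 6070756395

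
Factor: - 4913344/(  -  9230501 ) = 2^6*7^( - 1)*37^ ( - 1 ) *157^( - 1 )* 227^( - 1)*76771^1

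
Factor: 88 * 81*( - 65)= -463320 = - 2^3  *  3^4*5^1*  11^1*13^1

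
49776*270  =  13439520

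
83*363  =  30129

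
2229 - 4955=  -2726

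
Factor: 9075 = 3^1*5^2*11^2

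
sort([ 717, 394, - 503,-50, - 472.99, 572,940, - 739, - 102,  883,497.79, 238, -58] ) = [ - 739, - 503, - 472.99, - 102, - 58,-50, 238,  394, 497.79, 572, 717, 883,  940]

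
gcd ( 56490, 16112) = 2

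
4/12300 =1/3075 = 0.00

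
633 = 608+25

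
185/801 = 185/801  =  0.23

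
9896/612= 2474/153 = 16.17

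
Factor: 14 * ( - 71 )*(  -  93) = 2^1*3^1 * 7^1* 31^1 * 71^1= 92442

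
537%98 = 47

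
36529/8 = 36529/8  =  4566.12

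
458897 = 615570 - 156673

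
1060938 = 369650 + 691288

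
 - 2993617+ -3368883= - 6362500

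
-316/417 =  - 1 + 101/417 = - 0.76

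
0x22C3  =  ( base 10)8899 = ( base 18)1987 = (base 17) 1dd8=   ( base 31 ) 982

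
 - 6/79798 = -3/39899  =  -0.00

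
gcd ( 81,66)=3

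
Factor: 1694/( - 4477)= - 2^1 * 7^1*37^( - 1 )=- 14/37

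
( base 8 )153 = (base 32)3B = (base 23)4F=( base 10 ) 107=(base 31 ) 3e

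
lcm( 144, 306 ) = 2448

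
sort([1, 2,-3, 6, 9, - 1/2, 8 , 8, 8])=[ - 3,-1/2,1,2, 6,  8, 8, 8,9]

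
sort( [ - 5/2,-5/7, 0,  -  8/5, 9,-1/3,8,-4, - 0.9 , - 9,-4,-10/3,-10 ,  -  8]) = [ - 10,-9,- 8,-4,-4,-10/3, - 5/2,  -  8/5, - 0.9,-5/7, - 1/3,0, 8, 9 ]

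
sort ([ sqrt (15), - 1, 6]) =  [ - 1,sqrt( 15),6] 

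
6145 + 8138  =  14283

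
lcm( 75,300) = 300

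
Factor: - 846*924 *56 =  - 2^6*3^3*7^2*11^1*47^1 = - 43775424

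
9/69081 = 3/23027 = 0.00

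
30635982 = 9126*3357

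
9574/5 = 1914 + 4/5 = 1914.80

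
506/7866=11/171 = 0.06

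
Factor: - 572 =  - 2^2*11^1*13^1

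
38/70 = 19/35= 0.54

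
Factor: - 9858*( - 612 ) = 2^3*3^3*17^1*31^1*53^1 = 6033096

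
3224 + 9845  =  13069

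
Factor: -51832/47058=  - 2^2*3^( - 1 ) * 19^1*23^ (  -  1) = - 76/69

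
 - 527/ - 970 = 527/970   =  0.54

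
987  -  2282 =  - 1295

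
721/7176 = 721/7176=0.10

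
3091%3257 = 3091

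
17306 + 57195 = 74501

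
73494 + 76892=150386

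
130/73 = 130/73 = 1.78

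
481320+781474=1262794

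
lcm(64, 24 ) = 192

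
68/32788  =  17/8197 = 0.00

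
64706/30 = 32353/15 = 2156.87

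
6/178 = 3/89  =  0.03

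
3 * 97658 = 292974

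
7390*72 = 532080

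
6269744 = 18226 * 344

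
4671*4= 18684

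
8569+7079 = 15648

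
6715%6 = 1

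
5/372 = 5/372 = 0.01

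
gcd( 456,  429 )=3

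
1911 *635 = 1213485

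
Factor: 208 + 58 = 2^1*7^1*19^1 = 266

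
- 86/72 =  - 2 +29/36 = - 1.19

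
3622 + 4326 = 7948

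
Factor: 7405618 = 2^1 *11^1 * 79^1*4261^1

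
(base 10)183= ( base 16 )b7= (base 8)267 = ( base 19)9C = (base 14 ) d1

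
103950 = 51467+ 52483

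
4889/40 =122 + 9/40 = 122.22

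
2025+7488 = 9513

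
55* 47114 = 2591270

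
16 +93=109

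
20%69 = 20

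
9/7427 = 9/7427 = 0.00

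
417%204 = 9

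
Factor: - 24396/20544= - 2^ ( - 4 )*19^1 = - 19/16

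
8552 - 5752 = 2800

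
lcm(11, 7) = 77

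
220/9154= 110/4577= 0.02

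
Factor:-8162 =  - 2^1*7^1*11^1*53^1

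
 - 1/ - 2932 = 1/2932 = 0.00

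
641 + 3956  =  4597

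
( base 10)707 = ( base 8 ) 1303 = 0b1011000011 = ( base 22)1a3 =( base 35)k7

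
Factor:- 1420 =- 2^2*5^1*71^1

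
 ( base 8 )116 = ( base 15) 53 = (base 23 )39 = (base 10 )78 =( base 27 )2O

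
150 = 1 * 150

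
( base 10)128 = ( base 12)a8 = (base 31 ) 44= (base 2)10000000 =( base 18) 72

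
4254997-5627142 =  - 1372145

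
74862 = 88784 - 13922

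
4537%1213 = 898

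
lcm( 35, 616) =3080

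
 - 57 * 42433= - 2418681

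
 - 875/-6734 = 125/962 = 0.13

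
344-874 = -530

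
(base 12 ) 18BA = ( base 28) 3nq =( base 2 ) 101111001110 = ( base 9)4127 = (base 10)3022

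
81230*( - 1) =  - 81230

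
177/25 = 177/25 =7.08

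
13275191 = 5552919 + 7722272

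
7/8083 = 7/8083  =  0.00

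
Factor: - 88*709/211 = - 2^3*11^1*211^(-1) * 709^1 = -62392/211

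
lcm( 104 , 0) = 0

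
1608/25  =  64 + 8/25 = 64.32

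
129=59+70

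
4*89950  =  359800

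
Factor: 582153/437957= 759/571  =  3^1 *11^1 *23^1*571^( - 1 )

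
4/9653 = 4/9653=0.00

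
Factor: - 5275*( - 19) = 100225 =5^2*19^1*211^1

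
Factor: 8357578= 2^1*4178789^1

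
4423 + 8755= 13178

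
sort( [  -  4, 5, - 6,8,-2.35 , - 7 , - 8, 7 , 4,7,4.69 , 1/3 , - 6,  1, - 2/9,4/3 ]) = [ - 8, - 7, - 6, - 6,  -  4, - 2.35,-2/9,  1/3, 1 , 4/3 , 4 , 4.69,5, 7 , 7, 8] 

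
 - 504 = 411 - 915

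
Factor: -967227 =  - 3^1*322409^1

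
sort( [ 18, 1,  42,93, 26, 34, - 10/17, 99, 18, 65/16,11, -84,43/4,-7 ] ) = [  -  84,-7,-10/17, 1 , 65/16, 43/4,11, 18,18, 26, 34, 42 , 93, 99 ] 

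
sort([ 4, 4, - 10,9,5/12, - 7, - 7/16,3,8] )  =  [  -  10, - 7,- 7/16,5/12,3 , 4,  4, 8, 9]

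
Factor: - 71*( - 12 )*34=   2^3*3^1*17^1*71^1 = 28968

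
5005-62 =4943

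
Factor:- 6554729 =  - 373^1*17573^1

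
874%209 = 38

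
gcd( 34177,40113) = 1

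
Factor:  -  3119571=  - 3^2*7^1*13^2*293^1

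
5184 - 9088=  - 3904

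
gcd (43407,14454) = 9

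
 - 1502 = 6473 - 7975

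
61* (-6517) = -397537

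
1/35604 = 1/35604 = 0.00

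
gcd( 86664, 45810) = 6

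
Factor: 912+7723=8635 = 5^1*11^1*157^1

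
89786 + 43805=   133591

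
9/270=1/30 = 0.03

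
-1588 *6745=  -  10711060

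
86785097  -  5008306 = 81776791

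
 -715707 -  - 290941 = -424766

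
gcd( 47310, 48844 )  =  2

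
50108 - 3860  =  46248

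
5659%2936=2723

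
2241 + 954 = 3195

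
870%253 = 111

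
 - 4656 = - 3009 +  - 1647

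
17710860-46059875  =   - 28349015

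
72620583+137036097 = 209656680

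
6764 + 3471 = 10235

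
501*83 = 41583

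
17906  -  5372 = 12534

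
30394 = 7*4342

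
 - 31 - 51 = -82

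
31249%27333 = 3916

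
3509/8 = 438+5/8 = 438.62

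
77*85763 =6603751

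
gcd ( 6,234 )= 6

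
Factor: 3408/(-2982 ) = - 8/7= - 2^3*7^ (- 1)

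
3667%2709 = 958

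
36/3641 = 36/3641= 0.01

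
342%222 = 120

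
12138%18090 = 12138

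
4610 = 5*922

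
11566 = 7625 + 3941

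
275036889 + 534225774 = 809262663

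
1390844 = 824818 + 566026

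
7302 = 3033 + 4269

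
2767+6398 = 9165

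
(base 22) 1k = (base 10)42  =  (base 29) 1d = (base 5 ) 132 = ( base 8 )52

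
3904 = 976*4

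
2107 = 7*301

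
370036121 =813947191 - 443911070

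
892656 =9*99184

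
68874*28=1928472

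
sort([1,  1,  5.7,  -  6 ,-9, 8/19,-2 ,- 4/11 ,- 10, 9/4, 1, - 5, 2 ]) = [ - 10, - 9, - 6,-5,-2,  -  4/11,8/19, 1,1,1  ,  2, 9/4, 5.7 ]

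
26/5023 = 26/5023 = 0.01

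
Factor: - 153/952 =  - 9/56=-2^ ( - 3 )*3^2*7^ ( - 1 )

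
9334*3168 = 29570112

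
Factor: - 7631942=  - 2^1*1013^1*3767^1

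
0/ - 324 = 0/1= - 0.00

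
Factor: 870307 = 41^1*21227^1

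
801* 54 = 43254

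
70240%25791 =18658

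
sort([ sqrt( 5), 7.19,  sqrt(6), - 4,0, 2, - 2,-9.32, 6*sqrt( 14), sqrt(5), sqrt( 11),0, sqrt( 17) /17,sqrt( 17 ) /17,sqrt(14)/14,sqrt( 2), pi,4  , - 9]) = [ - 9.32, - 9, - 4, - 2,0,0, sqrt( 17) /17 , sqrt( 17)/17, sqrt( 14) /14,sqrt( 2),2,sqrt( 5), sqrt( 5),sqrt( 6),pi , sqrt( 11), 4,7.19, 6*sqrt(14) ] 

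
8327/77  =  757/7 = 108.14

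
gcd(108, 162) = 54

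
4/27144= 1/6786 = 0.00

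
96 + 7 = 103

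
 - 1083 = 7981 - 9064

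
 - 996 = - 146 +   -  850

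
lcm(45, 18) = 90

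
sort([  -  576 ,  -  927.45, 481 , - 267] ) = [  -  927.45, -576,-267, 481]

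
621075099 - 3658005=617417094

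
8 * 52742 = 421936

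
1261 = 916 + 345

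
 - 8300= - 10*830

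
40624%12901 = 1921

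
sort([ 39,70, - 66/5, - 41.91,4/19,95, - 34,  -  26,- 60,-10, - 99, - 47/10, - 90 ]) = [-99,-90, - 60, - 41.91, - 34, - 26, - 66/5,-10 , - 47/10,4/19, 39,70, 95]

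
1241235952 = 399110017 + 842125935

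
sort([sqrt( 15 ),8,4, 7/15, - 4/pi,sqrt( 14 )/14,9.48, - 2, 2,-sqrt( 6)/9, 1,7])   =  [ - 2, - 4/pi, - sqrt( 6 )/9,sqrt (14 )/14,7/15,1,2,sqrt( 15 ),4,7,  8,9.48 ]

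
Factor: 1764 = 2^2 * 3^2* 7^2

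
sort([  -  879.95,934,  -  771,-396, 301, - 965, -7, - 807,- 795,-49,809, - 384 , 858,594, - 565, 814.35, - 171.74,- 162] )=[-965, - 879.95,  -  807,  -  795, - 771,  -  565, - 396, - 384, - 171.74, - 162, - 49, - 7,  301,594, 809  ,  814.35, 858,934 ] 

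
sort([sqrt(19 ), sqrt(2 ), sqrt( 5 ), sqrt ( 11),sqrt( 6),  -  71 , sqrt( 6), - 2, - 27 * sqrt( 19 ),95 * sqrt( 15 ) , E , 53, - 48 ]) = [ -27*sqrt( 19), - 71, - 48,-2,sqrt( 2),sqrt( 5 ),sqrt( 6) , sqrt( 6 ),E,  sqrt( 11 ),  sqrt (19 ),53, 95 * sqrt(15 ) ] 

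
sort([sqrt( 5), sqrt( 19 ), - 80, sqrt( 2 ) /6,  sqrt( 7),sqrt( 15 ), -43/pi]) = [ - 80, - 43/pi,sqrt( 2)/6, sqrt(5),sqrt( 7),sqrt( 15 ), sqrt(19 ) ] 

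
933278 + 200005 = 1133283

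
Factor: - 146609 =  - 146609^1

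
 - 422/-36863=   422/36863 = 0.01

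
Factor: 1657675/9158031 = 3^(  -  2 )  *  5^2*61^1*1087^1 *1017559^( - 1 )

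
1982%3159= 1982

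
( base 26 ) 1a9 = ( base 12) 669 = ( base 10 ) 945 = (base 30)11f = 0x3b1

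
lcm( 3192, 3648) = 25536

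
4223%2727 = 1496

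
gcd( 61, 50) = 1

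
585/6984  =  65/776  =  0.08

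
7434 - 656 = 6778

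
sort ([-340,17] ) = [ - 340, 17] 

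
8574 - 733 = 7841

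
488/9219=488/9219 = 0.05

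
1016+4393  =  5409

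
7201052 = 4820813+2380239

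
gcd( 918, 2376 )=54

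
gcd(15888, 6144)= 48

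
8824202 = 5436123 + 3388079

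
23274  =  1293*18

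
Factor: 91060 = 2^2 * 5^1 *29^1*157^1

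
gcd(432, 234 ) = 18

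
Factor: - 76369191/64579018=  - 2^( - 1)*3^1*7^( - 1)*41^( - 1)*112507^( - 1 )*25456397^1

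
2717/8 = 339 + 5/8= 339.62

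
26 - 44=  - 18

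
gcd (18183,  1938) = 57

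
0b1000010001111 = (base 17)eb6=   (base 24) 78f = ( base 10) 4239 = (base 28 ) 5bb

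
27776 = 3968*7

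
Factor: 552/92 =6= 2^1 * 3^1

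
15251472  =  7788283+7463189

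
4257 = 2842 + 1415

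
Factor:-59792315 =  - 5^1*11^1*17^1*63949^1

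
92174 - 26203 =65971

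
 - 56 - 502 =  - 558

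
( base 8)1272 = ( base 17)271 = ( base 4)22322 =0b1010111010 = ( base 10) 698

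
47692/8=11923/2 = 5961.50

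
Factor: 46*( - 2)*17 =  - 1564 = - 2^2 * 17^1*23^1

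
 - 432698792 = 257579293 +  - 690278085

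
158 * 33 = 5214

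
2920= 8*365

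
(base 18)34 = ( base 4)322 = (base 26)26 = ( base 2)111010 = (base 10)58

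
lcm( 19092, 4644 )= 171828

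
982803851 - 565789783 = 417014068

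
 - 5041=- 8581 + 3540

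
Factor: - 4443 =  - 3^1*1481^1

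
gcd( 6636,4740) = 948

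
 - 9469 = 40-9509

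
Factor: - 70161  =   - 3^1*7^1*13^1*257^1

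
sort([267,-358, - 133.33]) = [ - 358,-133.33, 267]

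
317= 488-171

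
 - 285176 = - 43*6632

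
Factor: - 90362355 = -3^1 *5^1  *  631^1*9547^1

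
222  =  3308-3086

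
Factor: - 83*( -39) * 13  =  42081= 3^1*13^2*83^1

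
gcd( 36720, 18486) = 18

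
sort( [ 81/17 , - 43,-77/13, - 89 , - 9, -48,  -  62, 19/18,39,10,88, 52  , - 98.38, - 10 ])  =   [ - 98.38, - 89, - 62, - 48 , - 43 , -10, - 9, - 77/13,  19/18,81/17, 10,39,52 , 88 ]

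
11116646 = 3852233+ 7264413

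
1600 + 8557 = 10157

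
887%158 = 97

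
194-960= - 766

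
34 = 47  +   - 13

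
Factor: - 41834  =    -  2^1*13^1*1609^1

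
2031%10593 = 2031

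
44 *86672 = 3813568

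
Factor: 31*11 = 11^1*31^1 = 341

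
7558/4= 1889 + 1/2=1889.50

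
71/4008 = 71/4008  =  0.02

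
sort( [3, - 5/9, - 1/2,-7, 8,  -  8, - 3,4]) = [ - 8, - 7, - 3,  -  5/9, - 1/2,3 , 4,8]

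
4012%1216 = 364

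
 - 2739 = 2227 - 4966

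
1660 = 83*20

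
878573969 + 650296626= 1528870595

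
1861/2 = 930+ 1/2 =930.50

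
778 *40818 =31756404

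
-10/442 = -5/221=- 0.02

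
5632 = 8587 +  - 2955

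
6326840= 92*68770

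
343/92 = 343/92 = 3.73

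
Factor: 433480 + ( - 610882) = -177402 = -2^1*3^1 * 29567^1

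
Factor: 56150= 2^1*5^2 * 1123^1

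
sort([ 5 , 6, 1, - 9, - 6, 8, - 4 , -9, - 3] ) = [-9,  -  9, - 6, - 4,-3, 1 , 5, 6,8]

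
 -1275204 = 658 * (-1938) 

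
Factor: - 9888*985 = - 9739680 = - 2^5*3^1*5^1*103^1*197^1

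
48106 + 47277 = 95383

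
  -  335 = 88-423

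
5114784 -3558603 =1556181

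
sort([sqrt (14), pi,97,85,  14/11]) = [14/11,pi, sqrt(14 ), 85,97]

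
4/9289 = 4/9289 = 0.00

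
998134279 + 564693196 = 1562827475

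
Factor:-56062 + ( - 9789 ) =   -  65851 = - 65851^1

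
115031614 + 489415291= 604446905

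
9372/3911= 9372/3911 = 2.40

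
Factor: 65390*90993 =2^1*3^1*5^1*7^2*13^1*503^1*619^1= 5950032270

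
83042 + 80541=163583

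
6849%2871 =1107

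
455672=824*553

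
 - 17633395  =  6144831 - 23778226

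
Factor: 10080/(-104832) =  - 5/52 = - 2^ ( - 2 )*5^1*13^( - 1) 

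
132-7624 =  - 7492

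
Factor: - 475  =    -  5^2*19^1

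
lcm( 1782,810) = 8910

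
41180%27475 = 13705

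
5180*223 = 1155140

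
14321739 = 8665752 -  - 5655987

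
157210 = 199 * 790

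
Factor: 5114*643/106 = 53^( - 1) *643^1 * 2557^1= 1644151/53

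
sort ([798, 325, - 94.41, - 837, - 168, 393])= [-837,- 168, - 94.41, 325, 393,798]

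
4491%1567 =1357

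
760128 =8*95016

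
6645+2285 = 8930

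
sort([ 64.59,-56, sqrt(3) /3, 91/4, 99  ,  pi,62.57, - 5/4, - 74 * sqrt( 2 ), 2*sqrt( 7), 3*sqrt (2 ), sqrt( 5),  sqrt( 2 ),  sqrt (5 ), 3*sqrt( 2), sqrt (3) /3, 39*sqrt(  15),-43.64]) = [ - 74*sqrt( 2),- 56,-43.64,  -  5/4, sqrt( 3)/3, sqrt(3)/3, sqrt( 2), sqrt(5),sqrt( 5 ),pi,3 * sqrt( 2 ),3  *  sqrt( 2 ),2 * sqrt(7),91/4, 62.57,  64.59, 99 , 39 * sqrt( 15)]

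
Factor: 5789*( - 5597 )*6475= - 5^2*7^2*29^1*37^1*193^1*827^1 = - 209796688675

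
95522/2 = 47761 = 47761.00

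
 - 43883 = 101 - 43984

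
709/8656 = 709/8656 = 0.08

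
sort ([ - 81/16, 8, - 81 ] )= [ - 81, - 81/16,  8 ]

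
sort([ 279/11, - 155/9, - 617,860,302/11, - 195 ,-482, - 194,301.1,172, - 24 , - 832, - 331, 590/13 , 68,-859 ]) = [ - 859, - 832, - 617,- 482, - 331  , - 195, - 194,-24, - 155/9,279/11,302/11,590/13, 68,  172,301.1,860 ] 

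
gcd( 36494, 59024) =2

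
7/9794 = 7/9794 = 0.00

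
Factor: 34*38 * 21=2^2*3^1*7^1*17^1*19^1 = 27132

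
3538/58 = 61 = 61.00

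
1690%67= 15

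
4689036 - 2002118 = 2686918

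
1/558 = 1/558  =  0.00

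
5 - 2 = 3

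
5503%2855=2648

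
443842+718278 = 1162120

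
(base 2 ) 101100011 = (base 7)1015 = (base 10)355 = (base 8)543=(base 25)E5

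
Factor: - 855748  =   - 2^2*349^1*613^1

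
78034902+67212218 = 145247120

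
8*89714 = 717712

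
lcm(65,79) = 5135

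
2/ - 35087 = - 2/35087 =- 0.00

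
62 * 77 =4774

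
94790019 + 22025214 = 116815233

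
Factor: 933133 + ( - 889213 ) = 43920 = 2^4*3^2*5^1*61^1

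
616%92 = 64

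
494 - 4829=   -  4335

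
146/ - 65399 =  -  1+65253/65399 = - 0.00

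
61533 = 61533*1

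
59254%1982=1776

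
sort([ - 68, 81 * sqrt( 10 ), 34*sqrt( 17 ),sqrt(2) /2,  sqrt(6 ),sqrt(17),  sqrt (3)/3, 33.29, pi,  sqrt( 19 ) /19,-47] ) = [ - 68, - 47,sqrt(19)/19, sqrt(3)/3,sqrt(2)/2,sqrt(6), pi,  sqrt(17),33.29, 34*sqrt(17), 81*sqrt(10)]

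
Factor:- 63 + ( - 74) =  - 137 = - 137^1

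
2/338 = 1/169 = 0.01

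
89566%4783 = 3472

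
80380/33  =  2435 + 25/33  =  2435.76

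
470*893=419710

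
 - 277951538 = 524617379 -802568917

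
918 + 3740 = 4658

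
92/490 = 46/245= 0.19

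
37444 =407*92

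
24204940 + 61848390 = 86053330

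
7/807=7/807 = 0.01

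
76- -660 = 736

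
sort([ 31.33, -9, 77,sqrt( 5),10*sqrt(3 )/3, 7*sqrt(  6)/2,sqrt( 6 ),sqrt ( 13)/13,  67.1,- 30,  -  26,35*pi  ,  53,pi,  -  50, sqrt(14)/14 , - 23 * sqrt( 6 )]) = [ - 23*sqrt(6),  -  50,  -  30,  -  26 , - 9,  sqrt(14)/14,sqrt( 13)/13,sqrt (5 ), sqrt(6),pi,10* sqrt(3)/3,7*sqrt( 6)/2,  31.33,53, 67.1,77,35*pi] 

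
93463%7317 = 5659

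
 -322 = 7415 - 7737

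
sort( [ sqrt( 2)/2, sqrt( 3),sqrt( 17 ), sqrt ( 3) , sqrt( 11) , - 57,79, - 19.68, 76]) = [-57, - 19.68, sqrt(2 ) /2,sqrt(3), sqrt( 3),sqrt( 11 ),sqrt( 17 ),76 , 79 ]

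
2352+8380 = 10732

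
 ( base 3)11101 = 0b1110110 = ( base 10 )118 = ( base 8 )166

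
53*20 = 1060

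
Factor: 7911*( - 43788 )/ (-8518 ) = 173203434/4259 = 2^1*3^4 * 41^1*89^1*293^1*4259^( - 1)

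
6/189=2/63=0.03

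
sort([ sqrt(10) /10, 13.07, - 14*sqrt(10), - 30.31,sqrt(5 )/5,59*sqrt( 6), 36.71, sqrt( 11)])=[ - 14*sqrt( 10), - 30.31,sqrt( 10)/10,sqrt( 5)/5, sqrt ( 11),13.07, 36.71,59*sqrt( 6)] 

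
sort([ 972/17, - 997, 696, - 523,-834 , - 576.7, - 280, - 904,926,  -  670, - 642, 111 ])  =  [ - 997, - 904, - 834, - 670, - 642, - 576.7, - 523,-280, 972/17,111,  696,926 ]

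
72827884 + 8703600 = 81531484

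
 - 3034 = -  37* 82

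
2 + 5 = 7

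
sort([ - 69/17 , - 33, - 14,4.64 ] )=[ - 33, - 14, - 69/17 , 4.64]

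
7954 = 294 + 7660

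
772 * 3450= 2663400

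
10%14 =10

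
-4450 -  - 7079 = 2629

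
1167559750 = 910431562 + 257128188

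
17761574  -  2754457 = 15007117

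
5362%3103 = 2259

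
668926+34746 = 703672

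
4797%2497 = 2300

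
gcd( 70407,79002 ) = 9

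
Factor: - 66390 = -2^1*3^1*5^1*2213^1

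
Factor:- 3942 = -2^1*3^3*73^1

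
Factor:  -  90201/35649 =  - 3^( - 1)*17^( - 1 ) * 107^1 * 233^(-1 )*281^1 = - 30067/11883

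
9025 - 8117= 908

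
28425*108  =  3069900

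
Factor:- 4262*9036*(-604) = 2^5*3^2*151^1*251^1*2131^1 = 23260904928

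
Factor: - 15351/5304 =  - 2^( - 3)*7^1*13^( - 1 )*43^1 = -301/104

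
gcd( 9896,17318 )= 2474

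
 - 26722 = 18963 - 45685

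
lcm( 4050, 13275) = 238950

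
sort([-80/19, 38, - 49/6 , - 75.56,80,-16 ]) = [ - 75.56,-16, - 49/6,  -  80/19, 38,80] 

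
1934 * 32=61888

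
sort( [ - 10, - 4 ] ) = [ - 10, - 4]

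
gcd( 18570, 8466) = 6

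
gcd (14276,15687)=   83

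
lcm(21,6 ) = 42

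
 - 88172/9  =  -9797+1/9 =- 9796.89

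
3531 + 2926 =6457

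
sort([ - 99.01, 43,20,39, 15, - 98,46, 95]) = [ - 99.01,  -  98, 15, 20, 39,43,46  ,  95]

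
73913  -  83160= -9247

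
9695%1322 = 441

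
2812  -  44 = 2768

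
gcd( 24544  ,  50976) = 1888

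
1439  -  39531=  -  38092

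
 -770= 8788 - 9558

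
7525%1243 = 67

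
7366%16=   6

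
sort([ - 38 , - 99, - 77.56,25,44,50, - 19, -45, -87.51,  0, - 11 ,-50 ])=[ - 99,-87.51, - 77.56 ,-50, - 45, - 38,-19,-11,  0,25,44,50 ]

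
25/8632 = 25/8632  =  0.00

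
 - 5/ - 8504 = 5/8504= 0.00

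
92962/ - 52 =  - 1788  +  7/26 = -1787.73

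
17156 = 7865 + 9291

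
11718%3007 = 2697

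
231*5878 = 1357818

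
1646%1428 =218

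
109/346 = 109/346 = 0.32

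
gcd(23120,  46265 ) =5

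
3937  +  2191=6128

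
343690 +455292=798982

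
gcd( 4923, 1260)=9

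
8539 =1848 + 6691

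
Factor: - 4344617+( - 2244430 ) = -3^1*17^1*129197^1= - 6589047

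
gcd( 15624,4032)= 504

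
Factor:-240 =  -2^4 * 3^1 * 5^1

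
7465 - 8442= -977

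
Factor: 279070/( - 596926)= - 5^1*59^1*631^(-1) = - 295/631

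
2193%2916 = 2193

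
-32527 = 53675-86202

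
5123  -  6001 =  - 878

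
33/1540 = 3/140 = 0.02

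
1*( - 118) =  - 118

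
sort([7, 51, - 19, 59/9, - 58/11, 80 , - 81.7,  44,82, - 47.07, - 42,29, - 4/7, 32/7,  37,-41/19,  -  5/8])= [ - 81.7, - 47.07  ,  -  42, - 19, - 58/11, - 41/19,  -  5/8, - 4/7 , 32/7 , 59/9,  7,  29, 37,44,51,80,  82] 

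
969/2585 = 969/2585=0.37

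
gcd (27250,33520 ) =10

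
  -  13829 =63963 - 77792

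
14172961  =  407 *34823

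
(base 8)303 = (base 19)A5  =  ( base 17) B8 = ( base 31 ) 69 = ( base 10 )195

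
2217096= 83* 26712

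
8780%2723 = 611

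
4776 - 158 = 4618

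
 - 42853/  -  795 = 53  +  718/795  =  53.90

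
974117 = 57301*17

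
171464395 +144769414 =316233809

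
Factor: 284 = 2^2 * 71^1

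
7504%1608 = 1072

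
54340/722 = 75 + 5/19 = 75.26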